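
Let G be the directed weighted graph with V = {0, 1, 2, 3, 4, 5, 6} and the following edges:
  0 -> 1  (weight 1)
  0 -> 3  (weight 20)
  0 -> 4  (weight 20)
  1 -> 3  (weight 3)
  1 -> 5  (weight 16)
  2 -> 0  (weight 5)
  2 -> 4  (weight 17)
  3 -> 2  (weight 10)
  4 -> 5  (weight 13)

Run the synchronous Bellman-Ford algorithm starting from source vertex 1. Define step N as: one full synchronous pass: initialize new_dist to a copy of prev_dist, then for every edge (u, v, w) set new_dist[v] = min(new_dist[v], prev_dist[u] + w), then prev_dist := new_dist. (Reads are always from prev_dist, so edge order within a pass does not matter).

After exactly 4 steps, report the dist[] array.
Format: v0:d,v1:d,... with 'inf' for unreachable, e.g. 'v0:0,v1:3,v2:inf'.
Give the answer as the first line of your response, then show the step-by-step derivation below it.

v0:18,v1:0,v2:13,v3:3,v4:30,v5:16,v6:inf

step 1: dist = v0:inf,v1:0,v2:inf,v3:3,v4:inf,v5:16,v6:inf
step 2: dist = v0:inf,v1:0,v2:13,v3:3,v4:inf,v5:16,v6:inf
step 3: dist = v0:18,v1:0,v2:13,v3:3,v4:30,v5:16,v6:inf
step 4: dist = v0:18,v1:0,v2:13,v3:3,v4:30,v5:16,v6:inf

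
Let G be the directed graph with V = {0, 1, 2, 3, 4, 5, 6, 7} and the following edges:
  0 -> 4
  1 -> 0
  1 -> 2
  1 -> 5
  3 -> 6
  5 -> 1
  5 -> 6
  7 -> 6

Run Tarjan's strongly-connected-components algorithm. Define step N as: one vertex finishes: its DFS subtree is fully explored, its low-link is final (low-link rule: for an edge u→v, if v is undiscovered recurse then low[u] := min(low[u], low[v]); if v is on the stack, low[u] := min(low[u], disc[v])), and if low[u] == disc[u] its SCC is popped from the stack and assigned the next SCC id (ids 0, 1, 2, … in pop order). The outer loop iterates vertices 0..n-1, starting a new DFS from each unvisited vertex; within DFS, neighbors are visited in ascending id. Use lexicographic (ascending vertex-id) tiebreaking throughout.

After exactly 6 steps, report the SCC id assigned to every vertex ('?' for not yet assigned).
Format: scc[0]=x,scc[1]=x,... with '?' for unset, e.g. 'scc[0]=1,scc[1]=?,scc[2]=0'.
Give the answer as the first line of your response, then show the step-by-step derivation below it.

scc[0]=1,scc[1]=4,scc[2]=2,scc[3]=?,scc[4]=0,scc[5]=4,scc[6]=3,scc[7]=?

step 1: low=(low[0]=0,low[1]=?,low[2]=?,low[3]=?,low[4]=1,low[5]=?,low[6]=?,low[7]=?); scc=(scc[0]=?,scc[1]=?,scc[2]=?,scc[3]=?,scc[4]=0,scc[5]=?,scc[6]=?,scc[7]=?)
step 2: low=(low[0]=0,low[1]=?,low[2]=?,low[3]=?,low[4]=1,low[5]=?,low[6]=?,low[7]=?); scc=(scc[0]=1,scc[1]=?,scc[2]=?,scc[3]=?,scc[4]=0,scc[5]=?,scc[6]=?,scc[7]=?)
step 3: low=(low[0]=0,low[1]=2,low[2]=3,low[3]=?,low[4]=1,low[5]=?,low[6]=?,low[7]=?); scc=(scc[0]=1,scc[1]=?,scc[2]=2,scc[3]=?,scc[4]=0,scc[5]=?,scc[6]=?,scc[7]=?)
step 4: low=(low[0]=0,low[1]=2,low[2]=3,low[3]=?,low[4]=1,low[5]=2,low[6]=5,low[7]=?); scc=(scc[0]=1,scc[1]=?,scc[2]=2,scc[3]=?,scc[4]=0,scc[5]=?,scc[6]=3,scc[7]=?)
step 5: low=(low[0]=0,low[1]=2,low[2]=3,low[3]=?,low[4]=1,low[5]=2,low[6]=5,low[7]=?); scc=(scc[0]=1,scc[1]=?,scc[2]=2,scc[3]=?,scc[4]=0,scc[5]=?,scc[6]=3,scc[7]=?)
step 6: low=(low[0]=0,low[1]=2,low[2]=3,low[3]=?,low[4]=1,low[5]=2,low[6]=5,low[7]=?); scc=(scc[0]=1,scc[1]=4,scc[2]=2,scc[3]=?,scc[4]=0,scc[5]=4,scc[6]=3,scc[7]=?)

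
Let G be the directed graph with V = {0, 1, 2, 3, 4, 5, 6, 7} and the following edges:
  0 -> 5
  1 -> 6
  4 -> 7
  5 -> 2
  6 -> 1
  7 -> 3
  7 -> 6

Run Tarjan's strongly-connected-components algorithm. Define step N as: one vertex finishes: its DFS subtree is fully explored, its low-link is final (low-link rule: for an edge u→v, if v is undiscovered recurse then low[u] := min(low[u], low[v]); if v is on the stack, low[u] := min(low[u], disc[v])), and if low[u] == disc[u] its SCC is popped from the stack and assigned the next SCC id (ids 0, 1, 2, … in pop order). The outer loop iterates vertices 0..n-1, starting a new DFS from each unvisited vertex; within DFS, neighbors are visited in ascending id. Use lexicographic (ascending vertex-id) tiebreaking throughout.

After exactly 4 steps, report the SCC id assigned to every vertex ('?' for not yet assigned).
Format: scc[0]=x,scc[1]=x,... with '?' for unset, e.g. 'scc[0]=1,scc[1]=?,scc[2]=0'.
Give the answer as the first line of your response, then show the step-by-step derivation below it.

scc[0]=2,scc[1]=?,scc[2]=0,scc[3]=?,scc[4]=?,scc[5]=1,scc[6]=?,scc[7]=?

step 1: low=(low[0]=0,low[1]=?,low[2]=2,low[3]=?,low[4]=?,low[5]=1,low[6]=?,low[7]=?); scc=(scc[0]=?,scc[1]=?,scc[2]=0,scc[3]=?,scc[4]=?,scc[5]=?,scc[6]=?,scc[7]=?)
step 2: low=(low[0]=0,low[1]=?,low[2]=2,low[3]=?,low[4]=?,low[5]=1,low[6]=?,low[7]=?); scc=(scc[0]=?,scc[1]=?,scc[2]=0,scc[3]=?,scc[4]=?,scc[5]=1,scc[6]=?,scc[7]=?)
step 3: low=(low[0]=0,low[1]=?,low[2]=2,low[3]=?,low[4]=?,low[5]=1,low[6]=?,low[7]=?); scc=(scc[0]=2,scc[1]=?,scc[2]=0,scc[3]=?,scc[4]=?,scc[5]=1,scc[6]=?,scc[7]=?)
step 4: low=(low[0]=0,low[1]=3,low[2]=2,low[3]=?,low[4]=?,low[5]=1,low[6]=3,low[7]=?); scc=(scc[0]=2,scc[1]=?,scc[2]=0,scc[3]=?,scc[4]=?,scc[5]=1,scc[6]=?,scc[7]=?)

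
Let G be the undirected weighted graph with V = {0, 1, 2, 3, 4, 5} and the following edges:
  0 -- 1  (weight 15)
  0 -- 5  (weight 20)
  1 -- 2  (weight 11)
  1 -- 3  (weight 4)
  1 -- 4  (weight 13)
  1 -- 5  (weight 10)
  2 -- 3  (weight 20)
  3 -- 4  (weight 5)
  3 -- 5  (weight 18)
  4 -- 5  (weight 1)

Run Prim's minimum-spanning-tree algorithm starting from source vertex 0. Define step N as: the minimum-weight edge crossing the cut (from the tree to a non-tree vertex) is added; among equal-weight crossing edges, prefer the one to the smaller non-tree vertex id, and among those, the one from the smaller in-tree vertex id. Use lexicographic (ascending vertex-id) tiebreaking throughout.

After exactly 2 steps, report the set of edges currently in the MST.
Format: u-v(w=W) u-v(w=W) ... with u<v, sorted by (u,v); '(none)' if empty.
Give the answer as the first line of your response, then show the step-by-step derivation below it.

0-1(w=15) 1-3(w=4)

step 1: add edge 0-1 (w=15); MST = {0-1(w=15)}
step 2: add edge 1-3 (w=4); MST = {0-1(w=15) 1-3(w=4)}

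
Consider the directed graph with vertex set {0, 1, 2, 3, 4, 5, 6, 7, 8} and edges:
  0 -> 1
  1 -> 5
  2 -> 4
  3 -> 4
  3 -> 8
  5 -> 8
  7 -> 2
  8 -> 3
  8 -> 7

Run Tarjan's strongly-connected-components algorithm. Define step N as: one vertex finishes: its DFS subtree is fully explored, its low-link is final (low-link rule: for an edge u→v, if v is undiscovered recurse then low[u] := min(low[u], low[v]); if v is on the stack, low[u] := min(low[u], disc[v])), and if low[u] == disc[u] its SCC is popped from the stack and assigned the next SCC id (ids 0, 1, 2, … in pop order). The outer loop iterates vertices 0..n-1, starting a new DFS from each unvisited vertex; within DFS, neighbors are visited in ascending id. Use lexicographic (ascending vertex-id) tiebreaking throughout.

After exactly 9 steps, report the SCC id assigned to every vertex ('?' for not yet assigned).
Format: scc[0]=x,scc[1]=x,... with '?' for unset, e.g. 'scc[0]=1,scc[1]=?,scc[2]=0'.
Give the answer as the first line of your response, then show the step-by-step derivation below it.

scc[0]=6,scc[1]=5,scc[2]=1,scc[3]=3,scc[4]=0,scc[5]=4,scc[6]=7,scc[7]=2,scc[8]=3

step 1: low=(low[0]=0,low[1]=1,low[2]=?,low[3]=4,low[4]=5,low[5]=2,low[6]=?,low[7]=?,low[8]=3); scc=(scc[0]=?,scc[1]=?,scc[2]=?,scc[3]=?,scc[4]=0,scc[5]=?,scc[6]=?,scc[7]=?,scc[8]=?)
step 2: low=(low[0]=0,low[1]=1,low[2]=?,low[3]=3,low[4]=5,low[5]=2,low[6]=?,low[7]=?,low[8]=3); scc=(scc[0]=?,scc[1]=?,scc[2]=?,scc[3]=?,scc[4]=0,scc[5]=?,scc[6]=?,scc[7]=?,scc[8]=?)
step 3: low=(low[0]=0,low[1]=1,low[2]=7,low[3]=3,low[4]=5,low[5]=2,low[6]=?,low[7]=6,low[8]=3); scc=(scc[0]=?,scc[1]=?,scc[2]=1,scc[3]=?,scc[4]=0,scc[5]=?,scc[6]=?,scc[7]=?,scc[8]=?)
step 4: low=(low[0]=0,low[1]=1,low[2]=7,low[3]=3,low[4]=5,low[5]=2,low[6]=?,low[7]=6,low[8]=3); scc=(scc[0]=?,scc[1]=?,scc[2]=1,scc[3]=?,scc[4]=0,scc[5]=?,scc[6]=?,scc[7]=2,scc[8]=?)
step 5: low=(low[0]=0,low[1]=1,low[2]=7,low[3]=3,low[4]=5,low[5]=2,low[6]=?,low[7]=6,low[8]=3); scc=(scc[0]=?,scc[1]=?,scc[2]=1,scc[3]=3,scc[4]=0,scc[5]=?,scc[6]=?,scc[7]=2,scc[8]=3)
step 6: low=(low[0]=0,low[1]=1,low[2]=7,low[3]=3,low[4]=5,low[5]=2,low[6]=?,low[7]=6,low[8]=3); scc=(scc[0]=?,scc[1]=?,scc[2]=1,scc[3]=3,scc[4]=0,scc[5]=4,scc[6]=?,scc[7]=2,scc[8]=3)
step 7: low=(low[0]=0,low[1]=1,low[2]=7,low[3]=3,low[4]=5,low[5]=2,low[6]=?,low[7]=6,low[8]=3); scc=(scc[0]=?,scc[1]=5,scc[2]=1,scc[3]=3,scc[4]=0,scc[5]=4,scc[6]=?,scc[7]=2,scc[8]=3)
step 8: low=(low[0]=0,low[1]=1,low[2]=7,low[3]=3,low[4]=5,low[5]=2,low[6]=?,low[7]=6,low[8]=3); scc=(scc[0]=6,scc[1]=5,scc[2]=1,scc[3]=3,scc[4]=0,scc[5]=4,scc[6]=?,scc[7]=2,scc[8]=3)
step 9: low=(low[0]=0,low[1]=1,low[2]=7,low[3]=3,low[4]=5,low[5]=2,low[6]=8,low[7]=6,low[8]=3); scc=(scc[0]=6,scc[1]=5,scc[2]=1,scc[3]=3,scc[4]=0,scc[5]=4,scc[6]=7,scc[7]=2,scc[8]=3)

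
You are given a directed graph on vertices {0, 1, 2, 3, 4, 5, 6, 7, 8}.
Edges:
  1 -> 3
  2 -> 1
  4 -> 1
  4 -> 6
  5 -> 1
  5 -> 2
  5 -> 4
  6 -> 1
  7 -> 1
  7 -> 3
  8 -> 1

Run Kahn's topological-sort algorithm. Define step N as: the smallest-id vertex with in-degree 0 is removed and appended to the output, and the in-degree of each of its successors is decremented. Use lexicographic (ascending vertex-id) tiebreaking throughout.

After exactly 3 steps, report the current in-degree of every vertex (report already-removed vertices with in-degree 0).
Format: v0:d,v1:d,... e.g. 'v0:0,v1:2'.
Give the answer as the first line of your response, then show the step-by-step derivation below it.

v0:0,v1:4,v2:0,v3:2,v4:0,v5:0,v6:1,v7:0,v8:0

step 1: output 0; order=[0]; indeg=(0,6,1,2,1,0,1,0,0)
step 2: output 5; order=[0,5]; indeg=(0,5,0,2,0,0,1,0,0)
step 3: output 2; order=[0,5,2]; indeg=(0,4,0,2,0,0,1,0,0)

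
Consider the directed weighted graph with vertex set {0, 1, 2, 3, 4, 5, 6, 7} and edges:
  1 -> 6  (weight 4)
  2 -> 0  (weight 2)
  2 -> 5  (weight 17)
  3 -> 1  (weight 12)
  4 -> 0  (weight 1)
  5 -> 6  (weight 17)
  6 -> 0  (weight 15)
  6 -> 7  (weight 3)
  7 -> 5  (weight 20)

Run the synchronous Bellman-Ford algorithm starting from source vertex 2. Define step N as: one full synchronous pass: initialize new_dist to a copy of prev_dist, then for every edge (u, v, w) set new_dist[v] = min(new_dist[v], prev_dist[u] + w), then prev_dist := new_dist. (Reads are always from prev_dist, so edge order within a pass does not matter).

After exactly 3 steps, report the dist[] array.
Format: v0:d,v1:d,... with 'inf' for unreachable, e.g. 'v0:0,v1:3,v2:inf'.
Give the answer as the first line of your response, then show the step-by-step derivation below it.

v0:2,v1:inf,v2:0,v3:inf,v4:inf,v5:17,v6:34,v7:37

step 1: dist = v0:2,v1:inf,v2:0,v3:inf,v4:inf,v5:17,v6:inf,v7:inf
step 2: dist = v0:2,v1:inf,v2:0,v3:inf,v4:inf,v5:17,v6:34,v7:inf
step 3: dist = v0:2,v1:inf,v2:0,v3:inf,v4:inf,v5:17,v6:34,v7:37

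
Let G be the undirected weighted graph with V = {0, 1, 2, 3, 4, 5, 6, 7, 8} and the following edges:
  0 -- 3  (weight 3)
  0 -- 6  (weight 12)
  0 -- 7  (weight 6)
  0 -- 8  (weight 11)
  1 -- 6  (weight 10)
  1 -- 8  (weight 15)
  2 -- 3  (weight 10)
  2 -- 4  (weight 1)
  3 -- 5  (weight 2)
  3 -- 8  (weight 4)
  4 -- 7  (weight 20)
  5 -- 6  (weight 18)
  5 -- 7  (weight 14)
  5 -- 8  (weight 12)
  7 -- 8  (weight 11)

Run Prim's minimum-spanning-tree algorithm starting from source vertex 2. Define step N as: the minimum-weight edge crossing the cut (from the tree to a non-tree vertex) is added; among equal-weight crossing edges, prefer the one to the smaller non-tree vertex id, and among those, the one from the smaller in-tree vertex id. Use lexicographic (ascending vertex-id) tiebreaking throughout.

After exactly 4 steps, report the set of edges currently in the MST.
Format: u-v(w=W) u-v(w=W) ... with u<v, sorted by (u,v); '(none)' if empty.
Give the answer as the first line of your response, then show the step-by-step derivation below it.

0-3(w=3) 2-3(w=10) 2-4(w=1) 3-5(w=2)

step 1: add edge 2-4 (w=1); MST = {2-4(w=1)}
step 2: add edge 2-3 (w=10); MST = {2-3(w=10) 2-4(w=1)}
step 3: add edge 3-5 (w=2); MST = {2-3(w=10) 2-4(w=1) 3-5(w=2)}
step 4: add edge 0-3 (w=3); MST = {0-3(w=3) 2-3(w=10) 2-4(w=1) 3-5(w=2)}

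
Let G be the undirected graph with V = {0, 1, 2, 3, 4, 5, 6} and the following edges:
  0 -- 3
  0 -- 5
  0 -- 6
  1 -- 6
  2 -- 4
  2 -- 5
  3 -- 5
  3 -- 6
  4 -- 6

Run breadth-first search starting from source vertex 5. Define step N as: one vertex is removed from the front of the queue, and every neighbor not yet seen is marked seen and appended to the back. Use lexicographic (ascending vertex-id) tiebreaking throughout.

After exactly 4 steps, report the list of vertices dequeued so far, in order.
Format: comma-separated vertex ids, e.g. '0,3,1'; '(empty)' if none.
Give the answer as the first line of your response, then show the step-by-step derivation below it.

5,0,2,3

step 1: dequeue 5; queue=[0,2,3]; order=5
step 2: dequeue 0; queue=[2,3,6]; order=5,0
step 3: dequeue 2; queue=[3,6,4]; order=5,0,2
step 4: dequeue 3; queue=[6,4]; order=5,0,2,3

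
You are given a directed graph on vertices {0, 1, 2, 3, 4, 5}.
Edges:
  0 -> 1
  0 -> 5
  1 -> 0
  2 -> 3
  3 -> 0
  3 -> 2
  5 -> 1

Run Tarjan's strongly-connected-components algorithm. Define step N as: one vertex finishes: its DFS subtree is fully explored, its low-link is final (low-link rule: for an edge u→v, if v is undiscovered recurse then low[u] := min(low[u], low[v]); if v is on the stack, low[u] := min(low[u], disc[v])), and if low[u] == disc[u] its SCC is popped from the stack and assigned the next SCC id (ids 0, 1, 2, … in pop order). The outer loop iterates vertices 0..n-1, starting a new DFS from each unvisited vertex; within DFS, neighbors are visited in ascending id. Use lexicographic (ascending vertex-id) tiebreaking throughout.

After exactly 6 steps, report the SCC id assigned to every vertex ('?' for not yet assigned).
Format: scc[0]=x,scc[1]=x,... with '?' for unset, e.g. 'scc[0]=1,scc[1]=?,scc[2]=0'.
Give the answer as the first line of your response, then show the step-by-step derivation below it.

scc[0]=0,scc[1]=0,scc[2]=1,scc[3]=1,scc[4]=2,scc[5]=0

step 1: low=(low[0]=0,low[1]=0,low[2]=?,low[3]=?,low[4]=?,low[5]=?); scc=(scc[0]=?,scc[1]=?,scc[2]=?,scc[3]=?,scc[4]=?,scc[5]=?)
step 2: low=(low[0]=0,low[1]=0,low[2]=?,low[3]=?,low[4]=?,low[5]=1); scc=(scc[0]=?,scc[1]=?,scc[2]=?,scc[3]=?,scc[4]=?,scc[5]=?)
step 3: low=(low[0]=0,low[1]=0,low[2]=?,low[3]=?,low[4]=?,low[5]=1); scc=(scc[0]=0,scc[1]=0,scc[2]=?,scc[3]=?,scc[4]=?,scc[5]=0)
step 4: low=(low[0]=0,low[1]=0,low[2]=3,low[3]=3,low[4]=?,low[5]=1); scc=(scc[0]=0,scc[1]=0,scc[2]=?,scc[3]=?,scc[4]=?,scc[5]=0)
step 5: low=(low[0]=0,low[1]=0,low[2]=3,low[3]=3,low[4]=?,low[5]=1); scc=(scc[0]=0,scc[1]=0,scc[2]=1,scc[3]=1,scc[4]=?,scc[5]=0)
step 6: low=(low[0]=0,low[1]=0,low[2]=3,low[3]=3,low[4]=5,low[5]=1); scc=(scc[0]=0,scc[1]=0,scc[2]=1,scc[3]=1,scc[4]=2,scc[5]=0)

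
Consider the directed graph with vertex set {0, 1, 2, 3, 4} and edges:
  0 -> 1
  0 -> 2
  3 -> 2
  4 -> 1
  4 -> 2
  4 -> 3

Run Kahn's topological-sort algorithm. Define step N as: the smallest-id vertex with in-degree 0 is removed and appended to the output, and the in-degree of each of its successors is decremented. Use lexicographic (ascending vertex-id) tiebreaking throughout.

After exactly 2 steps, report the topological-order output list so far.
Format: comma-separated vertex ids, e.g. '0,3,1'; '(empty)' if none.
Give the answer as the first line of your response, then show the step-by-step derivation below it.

0,4

step 1: output 0; order=[0]; indeg=(0,1,2,1,0)
step 2: output 4; order=[0,4]; indeg=(0,0,1,0,0)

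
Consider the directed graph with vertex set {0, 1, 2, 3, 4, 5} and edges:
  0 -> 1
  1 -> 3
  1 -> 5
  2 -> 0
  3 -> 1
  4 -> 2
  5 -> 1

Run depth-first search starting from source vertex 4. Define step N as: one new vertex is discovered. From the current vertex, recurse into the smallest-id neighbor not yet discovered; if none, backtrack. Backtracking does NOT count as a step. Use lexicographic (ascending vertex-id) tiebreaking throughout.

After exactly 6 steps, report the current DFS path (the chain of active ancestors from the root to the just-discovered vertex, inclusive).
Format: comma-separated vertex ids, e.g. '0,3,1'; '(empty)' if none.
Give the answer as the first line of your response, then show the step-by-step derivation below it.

4,2,0,1,5

step 1: discover 4; path=4; order=4
step 2: discover 2; path=4>2; order=4,2
step 3: discover 0; path=4>2>0; order=4,2,0
step 4: discover 1; path=4>2>0>1; order=4,2,0,1
step 5: discover 3; path=4>2>0>1>3; order=4,2,0,1,3
step 6: discover 5; path=4>2>0>1>5; order=4,2,0,1,3,5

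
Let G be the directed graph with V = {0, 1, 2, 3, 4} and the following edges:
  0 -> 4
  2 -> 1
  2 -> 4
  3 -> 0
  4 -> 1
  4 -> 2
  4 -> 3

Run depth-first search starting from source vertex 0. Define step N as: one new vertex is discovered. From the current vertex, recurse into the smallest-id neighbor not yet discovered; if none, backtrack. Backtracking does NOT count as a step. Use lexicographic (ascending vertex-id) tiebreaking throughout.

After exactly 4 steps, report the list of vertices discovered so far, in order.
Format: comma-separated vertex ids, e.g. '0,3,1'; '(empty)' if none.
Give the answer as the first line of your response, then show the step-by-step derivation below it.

0,4,1,2

step 1: discover 0; path=0; order=0
step 2: discover 4; path=0>4; order=0,4
step 3: discover 1; path=0>4>1; order=0,4,1
step 4: discover 2; path=0>4>2; order=0,4,1,2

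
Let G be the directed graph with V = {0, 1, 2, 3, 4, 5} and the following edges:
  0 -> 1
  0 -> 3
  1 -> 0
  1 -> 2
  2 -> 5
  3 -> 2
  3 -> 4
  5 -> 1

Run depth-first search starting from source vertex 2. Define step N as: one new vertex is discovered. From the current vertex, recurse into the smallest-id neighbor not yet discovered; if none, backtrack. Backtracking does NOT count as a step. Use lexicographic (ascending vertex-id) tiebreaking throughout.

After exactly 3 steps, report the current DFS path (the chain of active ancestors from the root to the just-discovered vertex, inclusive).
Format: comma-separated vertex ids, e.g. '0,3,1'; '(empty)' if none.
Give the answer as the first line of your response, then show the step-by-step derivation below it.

2,5,1

step 1: discover 2; path=2; order=2
step 2: discover 5; path=2>5; order=2,5
step 3: discover 1; path=2>5>1; order=2,5,1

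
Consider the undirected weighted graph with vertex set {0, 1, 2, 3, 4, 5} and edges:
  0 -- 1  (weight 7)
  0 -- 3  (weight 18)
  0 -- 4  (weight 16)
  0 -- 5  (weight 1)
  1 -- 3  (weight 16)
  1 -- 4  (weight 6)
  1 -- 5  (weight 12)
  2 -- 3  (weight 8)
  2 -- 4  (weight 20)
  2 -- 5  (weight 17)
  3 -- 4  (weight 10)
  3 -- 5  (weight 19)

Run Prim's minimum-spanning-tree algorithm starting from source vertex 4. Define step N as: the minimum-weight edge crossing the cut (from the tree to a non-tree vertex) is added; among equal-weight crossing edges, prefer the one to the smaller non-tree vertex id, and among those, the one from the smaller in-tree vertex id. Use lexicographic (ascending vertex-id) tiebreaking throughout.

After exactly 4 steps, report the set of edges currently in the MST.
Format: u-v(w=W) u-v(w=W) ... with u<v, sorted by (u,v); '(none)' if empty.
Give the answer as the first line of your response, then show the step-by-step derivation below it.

0-1(w=7) 0-5(w=1) 1-4(w=6) 3-4(w=10)

step 1: add edge 1-4 (w=6); MST = {1-4(w=6)}
step 2: add edge 0-1 (w=7); MST = {0-1(w=7) 1-4(w=6)}
step 3: add edge 0-5 (w=1); MST = {0-1(w=7) 0-5(w=1) 1-4(w=6)}
step 4: add edge 3-4 (w=10); MST = {0-1(w=7) 0-5(w=1) 1-4(w=6) 3-4(w=10)}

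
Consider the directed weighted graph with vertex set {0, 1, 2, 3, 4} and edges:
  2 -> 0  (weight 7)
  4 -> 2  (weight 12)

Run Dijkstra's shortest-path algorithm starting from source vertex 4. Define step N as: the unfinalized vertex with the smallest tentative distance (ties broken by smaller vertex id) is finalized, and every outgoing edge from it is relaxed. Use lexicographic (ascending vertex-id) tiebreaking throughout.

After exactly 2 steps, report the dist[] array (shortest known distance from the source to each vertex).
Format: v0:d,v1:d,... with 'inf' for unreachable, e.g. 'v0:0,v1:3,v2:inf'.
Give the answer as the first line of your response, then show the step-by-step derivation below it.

v0:19,v1:inf,v2:12,v3:inf,v4:0

step 1: dist = v0:inf,v1:inf,v2:12,v3:inf,v4:0
step 2: dist = v0:19,v1:inf,v2:12,v3:inf,v4:0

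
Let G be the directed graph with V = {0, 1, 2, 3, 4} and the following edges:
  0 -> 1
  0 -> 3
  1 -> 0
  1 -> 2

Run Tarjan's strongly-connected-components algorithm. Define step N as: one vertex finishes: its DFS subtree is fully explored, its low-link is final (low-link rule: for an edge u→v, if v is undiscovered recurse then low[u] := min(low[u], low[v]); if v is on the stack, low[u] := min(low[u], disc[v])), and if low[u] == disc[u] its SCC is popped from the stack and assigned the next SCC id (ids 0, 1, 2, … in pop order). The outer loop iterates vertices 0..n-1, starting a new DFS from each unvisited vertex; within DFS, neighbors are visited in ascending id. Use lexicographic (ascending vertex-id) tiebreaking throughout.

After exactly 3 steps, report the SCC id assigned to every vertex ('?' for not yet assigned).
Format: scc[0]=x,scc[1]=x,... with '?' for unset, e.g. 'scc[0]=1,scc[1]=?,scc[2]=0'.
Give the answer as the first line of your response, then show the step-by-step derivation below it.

scc[0]=?,scc[1]=?,scc[2]=0,scc[3]=1,scc[4]=?

step 1: low=(low[0]=0,low[1]=0,low[2]=2,low[3]=?,low[4]=?); scc=(scc[0]=?,scc[1]=?,scc[2]=0,scc[3]=?,scc[4]=?)
step 2: low=(low[0]=0,low[1]=0,low[2]=2,low[3]=?,low[4]=?); scc=(scc[0]=?,scc[1]=?,scc[2]=0,scc[3]=?,scc[4]=?)
step 3: low=(low[0]=0,low[1]=0,low[2]=2,low[3]=3,low[4]=?); scc=(scc[0]=?,scc[1]=?,scc[2]=0,scc[3]=1,scc[4]=?)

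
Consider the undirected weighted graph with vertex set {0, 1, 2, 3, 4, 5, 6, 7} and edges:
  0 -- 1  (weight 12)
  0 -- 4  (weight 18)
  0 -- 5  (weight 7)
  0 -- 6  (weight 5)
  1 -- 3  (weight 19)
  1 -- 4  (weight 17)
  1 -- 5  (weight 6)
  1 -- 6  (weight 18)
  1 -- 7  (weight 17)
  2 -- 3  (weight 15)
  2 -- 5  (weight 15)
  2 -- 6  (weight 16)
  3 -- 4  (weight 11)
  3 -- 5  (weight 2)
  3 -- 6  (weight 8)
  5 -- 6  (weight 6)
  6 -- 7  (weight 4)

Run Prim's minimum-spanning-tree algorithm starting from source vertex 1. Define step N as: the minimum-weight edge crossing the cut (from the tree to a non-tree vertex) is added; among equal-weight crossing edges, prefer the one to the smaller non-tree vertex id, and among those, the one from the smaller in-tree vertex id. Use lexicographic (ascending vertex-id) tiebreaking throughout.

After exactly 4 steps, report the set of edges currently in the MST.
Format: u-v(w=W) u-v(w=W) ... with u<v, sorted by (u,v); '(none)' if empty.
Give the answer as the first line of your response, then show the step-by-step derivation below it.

1-5(w=6) 3-5(w=2) 5-6(w=6) 6-7(w=4)

step 1: add edge 1-5 (w=6); MST = {1-5(w=6)}
step 2: add edge 3-5 (w=2); MST = {1-5(w=6) 3-5(w=2)}
step 3: add edge 5-6 (w=6); MST = {1-5(w=6) 3-5(w=2) 5-6(w=6)}
step 4: add edge 6-7 (w=4); MST = {1-5(w=6) 3-5(w=2) 5-6(w=6) 6-7(w=4)}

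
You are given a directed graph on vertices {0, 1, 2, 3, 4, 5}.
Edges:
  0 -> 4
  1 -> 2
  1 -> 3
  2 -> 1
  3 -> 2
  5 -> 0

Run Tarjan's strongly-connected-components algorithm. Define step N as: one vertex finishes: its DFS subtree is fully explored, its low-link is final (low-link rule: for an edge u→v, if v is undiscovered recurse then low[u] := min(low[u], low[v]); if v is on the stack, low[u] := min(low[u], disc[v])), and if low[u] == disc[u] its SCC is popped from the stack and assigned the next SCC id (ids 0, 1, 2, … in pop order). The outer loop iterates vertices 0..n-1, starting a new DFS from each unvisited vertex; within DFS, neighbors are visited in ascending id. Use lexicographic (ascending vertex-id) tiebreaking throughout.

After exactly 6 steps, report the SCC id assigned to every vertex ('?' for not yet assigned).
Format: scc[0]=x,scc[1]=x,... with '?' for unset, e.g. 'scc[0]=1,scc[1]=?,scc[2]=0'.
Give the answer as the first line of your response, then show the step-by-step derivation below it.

scc[0]=1,scc[1]=2,scc[2]=2,scc[3]=2,scc[4]=0,scc[5]=3

step 1: low=(low[0]=0,low[1]=?,low[2]=?,low[3]=?,low[4]=1,low[5]=?); scc=(scc[0]=?,scc[1]=?,scc[2]=?,scc[3]=?,scc[4]=0,scc[5]=?)
step 2: low=(low[0]=0,low[1]=?,low[2]=?,low[3]=?,low[4]=1,low[5]=?); scc=(scc[0]=1,scc[1]=?,scc[2]=?,scc[3]=?,scc[4]=0,scc[5]=?)
step 3: low=(low[0]=0,low[1]=2,low[2]=2,low[3]=?,low[4]=1,low[5]=?); scc=(scc[0]=1,scc[1]=?,scc[2]=?,scc[3]=?,scc[4]=0,scc[5]=?)
step 4: low=(low[0]=0,low[1]=2,low[2]=2,low[3]=3,low[4]=1,low[5]=?); scc=(scc[0]=1,scc[1]=?,scc[2]=?,scc[3]=?,scc[4]=0,scc[5]=?)
step 5: low=(low[0]=0,low[1]=2,low[2]=2,low[3]=3,low[4]=1,low[5]=?); scc=(scc[0]=1,scc[1]=2,scc[2]=2,scc[3]=2,scc[4]=0,scc[5]=?)
step 6: low=(low[0]=0,low[1]=2,low[2]=2,low[3]=3,low[4]=1,low[5]=5); scc=(scc[0]=1,scc[1]=2,scc[2]=2,scc[3]=2,scc[4]=0,scc[5]=3)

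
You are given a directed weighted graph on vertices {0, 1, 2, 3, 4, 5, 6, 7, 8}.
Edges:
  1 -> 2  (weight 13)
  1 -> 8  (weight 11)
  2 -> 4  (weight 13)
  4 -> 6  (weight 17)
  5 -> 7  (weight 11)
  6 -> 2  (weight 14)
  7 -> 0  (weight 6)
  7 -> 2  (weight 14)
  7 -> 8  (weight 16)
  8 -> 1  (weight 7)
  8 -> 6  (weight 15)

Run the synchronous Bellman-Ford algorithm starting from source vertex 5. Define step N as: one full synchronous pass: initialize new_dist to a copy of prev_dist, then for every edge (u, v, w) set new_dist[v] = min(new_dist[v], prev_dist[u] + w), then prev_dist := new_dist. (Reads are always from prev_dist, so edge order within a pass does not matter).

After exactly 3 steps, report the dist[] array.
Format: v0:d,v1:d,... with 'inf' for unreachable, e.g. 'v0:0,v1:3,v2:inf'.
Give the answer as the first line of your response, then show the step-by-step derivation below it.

v0:17,v1:34,v2:25,v3:inf,v4:38,v5:0,v6:42,v7:11,v8:27

step 1: dist = v0:inf,v1:inf,v2:inf,v3:inf,v4:inf,v5:0,v6:inf,v7:11,v8:inf
step 2: dist = v0:17,v1:inf,v2:25,v3:inf,v4:inf,v5:0,v6:inf,v7:11,v8:27
step 3: dist = v0:17,v1:34,v2:25,v3:inf,v4:38,v5:0,v6:42,v7:11,v8:27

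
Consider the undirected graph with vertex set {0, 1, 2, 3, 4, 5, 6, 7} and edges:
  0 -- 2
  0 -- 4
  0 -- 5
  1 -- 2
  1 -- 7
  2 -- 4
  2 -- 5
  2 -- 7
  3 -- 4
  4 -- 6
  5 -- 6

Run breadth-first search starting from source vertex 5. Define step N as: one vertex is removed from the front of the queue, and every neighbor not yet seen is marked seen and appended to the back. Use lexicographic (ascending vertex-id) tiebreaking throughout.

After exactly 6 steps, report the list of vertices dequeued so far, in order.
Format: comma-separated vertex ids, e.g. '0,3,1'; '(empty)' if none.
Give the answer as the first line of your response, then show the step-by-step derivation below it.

5,0,2,6,4,1

step 1: dequeue 5; queue=[0,2,6]; order=5
step 2: dequeue 0; queue=[2,6,4]; order=5,0
step 3: dequeue 2; queue=[6,4,1,7]; order=5,0,2
step 4: dequeue 6; queue=[4,1,7]; order=5,0,2,6
step 5: dequeue 4; queue=[1,7,3]; order=5,0,2,6,4
step 6: dequeue 1; queue=[7,3]; order=5,0,2,6,4,1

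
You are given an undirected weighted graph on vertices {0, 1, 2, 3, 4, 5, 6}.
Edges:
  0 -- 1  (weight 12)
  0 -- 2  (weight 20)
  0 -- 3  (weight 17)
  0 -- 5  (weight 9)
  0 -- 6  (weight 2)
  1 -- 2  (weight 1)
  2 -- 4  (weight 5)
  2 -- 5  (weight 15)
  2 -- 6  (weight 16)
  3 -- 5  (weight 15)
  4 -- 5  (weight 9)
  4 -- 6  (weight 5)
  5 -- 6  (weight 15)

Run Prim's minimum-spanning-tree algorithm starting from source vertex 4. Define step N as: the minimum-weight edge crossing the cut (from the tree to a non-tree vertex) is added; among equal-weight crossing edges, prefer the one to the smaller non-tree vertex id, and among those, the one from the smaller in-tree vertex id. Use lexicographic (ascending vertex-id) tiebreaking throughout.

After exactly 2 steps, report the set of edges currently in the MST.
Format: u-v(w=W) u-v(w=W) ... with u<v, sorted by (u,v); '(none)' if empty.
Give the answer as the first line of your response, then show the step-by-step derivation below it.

1-2(w=1) 2-4(w=5)

step 1: add edge 2-4 (w=5); MST = {2-4(w=5)}
step 2: add edge 1-2 (w=1); MST = {1-2(w=1) 2-4(w=5)}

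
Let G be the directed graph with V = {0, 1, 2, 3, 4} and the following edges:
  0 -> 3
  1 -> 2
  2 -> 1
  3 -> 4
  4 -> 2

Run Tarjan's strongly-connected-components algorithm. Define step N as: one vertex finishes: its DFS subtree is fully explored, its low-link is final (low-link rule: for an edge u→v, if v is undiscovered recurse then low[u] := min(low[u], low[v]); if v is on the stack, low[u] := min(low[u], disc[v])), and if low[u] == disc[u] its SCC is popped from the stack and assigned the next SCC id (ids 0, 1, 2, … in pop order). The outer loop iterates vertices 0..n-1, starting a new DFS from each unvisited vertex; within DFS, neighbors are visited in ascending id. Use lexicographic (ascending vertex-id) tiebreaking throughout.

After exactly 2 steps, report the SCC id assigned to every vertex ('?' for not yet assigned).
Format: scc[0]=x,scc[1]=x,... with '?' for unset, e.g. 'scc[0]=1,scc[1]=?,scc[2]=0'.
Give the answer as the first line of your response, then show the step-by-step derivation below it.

scc[0]=?,scc[1]=0,scc[2]=0,scc[3]=?,scc[4]=?

step 1: low=(low[0]=0,low[1]=3,low[2]=3,low[3]=1,low[4]=2); scc=(scc[0]=?,scc[1]=?,scc[2]=?,scc[3]=?,scc[4]=?)
step 2: low=(low[0]=0,low[1]=3,low[2]=3,low[3]=1,low[4]=2); scc=(scc[0]=?,scc[1]=0,scc[2]=0,scc[3]=?,scc[4]=?)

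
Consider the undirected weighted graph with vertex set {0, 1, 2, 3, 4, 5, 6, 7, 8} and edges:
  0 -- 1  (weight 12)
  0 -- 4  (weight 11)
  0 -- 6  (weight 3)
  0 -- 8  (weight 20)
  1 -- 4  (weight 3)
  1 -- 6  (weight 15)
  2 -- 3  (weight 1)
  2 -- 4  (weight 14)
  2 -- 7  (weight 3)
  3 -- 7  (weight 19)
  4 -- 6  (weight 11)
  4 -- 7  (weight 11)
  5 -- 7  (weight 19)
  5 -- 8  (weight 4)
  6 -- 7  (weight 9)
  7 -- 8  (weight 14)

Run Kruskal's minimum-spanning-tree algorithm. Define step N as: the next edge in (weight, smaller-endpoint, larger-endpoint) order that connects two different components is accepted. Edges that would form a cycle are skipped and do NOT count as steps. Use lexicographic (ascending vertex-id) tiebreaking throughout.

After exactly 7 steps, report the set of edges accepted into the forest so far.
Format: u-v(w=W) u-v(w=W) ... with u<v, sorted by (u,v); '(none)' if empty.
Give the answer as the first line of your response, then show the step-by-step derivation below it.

0-4(w=11) 0-6(w=3) 1-4(w=3) 2-3(w=1) 2-7(w=3) 5-8(w=4) 6-7(w=9)

step 1: add edge 2-3 (w=1); MST = {2-3(w=1)}
step 2: add edge 0-6 (w=3); MST = {0-6(w=3) 2-3(w=1)}
step 3: add edge 1-4 (w=3); MST = {0-6(w=3) 1-4(w=3) 2-3(w=1)}
step 4: add edge 2-7 (w=3); MST = {0-6(w=3) 1-4(w=3) 2-3(w=1) 2-7(w=3)}
step 5: add edge 5-8 (w=4); MST = {0-6(w=3) 1-4(w=3) 2-3(w=1) 2-7(w=3) 5-8(w=4)}
step 6: add edge 6-7 (w=9); MST = {0-6(w=3) 1-4(w=3) 2-3(w=1) 2-7(w=3) 5-8(w=4) 6-7(w=9)}
step 7: add edge 0-4 (w=11); MST = {0-4(w=11) 0-6(w=3) 1-4(w=3) 2-3(w=1) 2-7(w=3) 5-8(w=4) 6-7(w=9)}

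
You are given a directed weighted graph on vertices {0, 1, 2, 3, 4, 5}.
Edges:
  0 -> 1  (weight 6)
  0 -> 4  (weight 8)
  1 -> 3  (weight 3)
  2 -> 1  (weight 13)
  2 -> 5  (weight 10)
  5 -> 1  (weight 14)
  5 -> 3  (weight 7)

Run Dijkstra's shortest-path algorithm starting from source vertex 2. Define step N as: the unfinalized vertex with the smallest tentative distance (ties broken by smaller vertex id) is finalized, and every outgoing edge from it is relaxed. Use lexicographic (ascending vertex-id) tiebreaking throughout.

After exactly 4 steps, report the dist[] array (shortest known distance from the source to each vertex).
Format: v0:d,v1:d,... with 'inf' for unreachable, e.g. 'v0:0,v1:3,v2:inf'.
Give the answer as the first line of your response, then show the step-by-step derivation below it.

v0:inf,v1:13,v2:0,v3:16,v4:inf,v5:10

step 1: dist = v0:inf,v1:13,v2:0,v3:inf,v4:inf,v5:10
step 2: dist = v0:inf,v1:13,v2:0,v3:17,v4:inf,v5:10
step 3: dist = v0:inf,v1:13,v2:0,v3:16,v4:inf,v5:10
step 4: dist = v0:inf,v1:13,v2:0,v3:16,v4:inf,v5:10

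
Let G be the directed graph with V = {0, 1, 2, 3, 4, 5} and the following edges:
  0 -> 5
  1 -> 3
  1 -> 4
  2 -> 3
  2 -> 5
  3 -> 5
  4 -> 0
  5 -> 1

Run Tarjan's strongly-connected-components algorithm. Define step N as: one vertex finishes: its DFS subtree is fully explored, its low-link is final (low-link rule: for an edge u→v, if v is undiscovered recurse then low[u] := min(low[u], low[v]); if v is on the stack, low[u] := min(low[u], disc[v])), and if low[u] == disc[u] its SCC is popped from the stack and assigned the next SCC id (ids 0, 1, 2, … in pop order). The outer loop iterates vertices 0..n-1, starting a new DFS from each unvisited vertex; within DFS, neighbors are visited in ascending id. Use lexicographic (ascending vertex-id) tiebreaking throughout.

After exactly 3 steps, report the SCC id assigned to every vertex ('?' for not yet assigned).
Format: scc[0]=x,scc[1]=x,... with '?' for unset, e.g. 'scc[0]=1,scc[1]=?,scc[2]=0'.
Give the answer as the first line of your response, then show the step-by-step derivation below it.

scc[0]=?,scc[1]=?,scc[2]=?,scc[3]=?,scc[4]=?,scc[5]=?

step 1: low=(low[0]=0,low[1]=2,low[2]=?,low[3]=1,low[4]=?,low[5]=1); scc=(scc[0]=?,scc[1]=?,scc[2]=?,scc[3]=?,scc[4]=?,scc[5]=?)
step 2: low=(low[0]=0,low[1]=1,low[2]=?,low[3]=1,low[4]=0,low[5]=1); scc=(scc[0]=?,scc[1]=?,scc[2]=?,scc[3]=?,scc[4]=?,scc[5]=?)
step 3: low=(low[0]=0,low[1]=0,low[2]=?,low[3]=1,low[4]=0,low[5]=1); scc=(scc[0]=?,scc[1]=?,scc[2]=?,scc[3]=?,scc[4]=?,scc[5]=?)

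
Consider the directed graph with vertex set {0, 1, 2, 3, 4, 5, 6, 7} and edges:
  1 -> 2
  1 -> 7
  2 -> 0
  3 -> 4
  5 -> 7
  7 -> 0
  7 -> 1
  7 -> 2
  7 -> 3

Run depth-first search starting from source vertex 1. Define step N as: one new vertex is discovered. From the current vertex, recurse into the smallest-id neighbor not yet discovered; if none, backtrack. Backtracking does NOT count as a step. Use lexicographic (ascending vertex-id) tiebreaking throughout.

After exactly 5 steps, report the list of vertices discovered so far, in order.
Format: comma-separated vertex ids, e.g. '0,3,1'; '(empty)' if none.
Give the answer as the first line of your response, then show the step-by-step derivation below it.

1,2,0,7,3

step 1: discover 1; path=1; order=1
step 2: discover 2; path=1>2; order=1,2
step 3: discover 0; path=1>2>0; order=1,2,0
step 4: discover 7; path=1>7; order=1,2,0,7
step 5: discover 3; path=1>7>3; order=1,2,0,7,3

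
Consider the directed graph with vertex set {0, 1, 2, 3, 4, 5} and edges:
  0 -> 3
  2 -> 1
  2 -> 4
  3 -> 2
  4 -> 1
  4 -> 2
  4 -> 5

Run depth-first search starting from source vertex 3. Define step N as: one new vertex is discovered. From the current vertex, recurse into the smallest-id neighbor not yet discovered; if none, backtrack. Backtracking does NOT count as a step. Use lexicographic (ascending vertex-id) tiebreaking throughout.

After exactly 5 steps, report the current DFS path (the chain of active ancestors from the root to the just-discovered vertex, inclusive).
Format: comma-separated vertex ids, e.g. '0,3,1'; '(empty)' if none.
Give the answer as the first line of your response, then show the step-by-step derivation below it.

3,2,4,5

step 1: discover 3; path=3; order=3
step 2: discover 2; path=3>2; order=3,2
step 3: discover 1; path=3>2>1; order=3,2,1
step 4: discover 4; path=3>2>4; order=3,2,1,4
step 5: discover 5; path=3>2>4>5; order=3,2,1,4,5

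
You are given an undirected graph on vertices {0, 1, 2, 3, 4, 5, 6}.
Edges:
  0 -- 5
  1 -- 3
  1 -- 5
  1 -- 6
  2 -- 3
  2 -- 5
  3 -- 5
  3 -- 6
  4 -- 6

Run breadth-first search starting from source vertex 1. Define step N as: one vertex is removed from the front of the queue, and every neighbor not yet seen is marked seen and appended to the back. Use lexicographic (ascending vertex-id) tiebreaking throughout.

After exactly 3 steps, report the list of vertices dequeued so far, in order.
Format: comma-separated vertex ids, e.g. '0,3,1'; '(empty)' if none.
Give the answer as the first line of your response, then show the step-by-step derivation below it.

1,3,5

step 1: dequeue 1; queue=[3,5,6]; order=1
step 2: dequeue 3; queue=[5,6,2]; order=1,3
step 3: dequeue 5; queue=[6,2,0]; order=1,3,5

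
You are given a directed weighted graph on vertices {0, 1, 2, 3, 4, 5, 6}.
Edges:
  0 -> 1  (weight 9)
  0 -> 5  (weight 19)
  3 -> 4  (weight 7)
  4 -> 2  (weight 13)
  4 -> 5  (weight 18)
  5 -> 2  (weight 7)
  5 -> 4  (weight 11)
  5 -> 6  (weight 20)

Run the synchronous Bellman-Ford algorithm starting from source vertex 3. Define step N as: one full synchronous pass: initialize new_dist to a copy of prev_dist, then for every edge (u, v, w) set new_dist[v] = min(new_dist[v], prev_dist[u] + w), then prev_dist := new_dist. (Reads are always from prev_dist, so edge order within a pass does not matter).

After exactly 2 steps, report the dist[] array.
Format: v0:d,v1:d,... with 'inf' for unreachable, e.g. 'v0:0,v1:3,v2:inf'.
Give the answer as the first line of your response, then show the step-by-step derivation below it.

v0:inf,v1:inf,v2:20,v3:0,v4:7,v5:25,v6:inf

step 1: dist = v0:inf,v1:inf,v2:inf,v3:0,v4:7,v5:inf,v6:inf
step 2: dist = v0:inf,v1:inf,v2:20,v3:0,v4:7,v5:25,v6:inf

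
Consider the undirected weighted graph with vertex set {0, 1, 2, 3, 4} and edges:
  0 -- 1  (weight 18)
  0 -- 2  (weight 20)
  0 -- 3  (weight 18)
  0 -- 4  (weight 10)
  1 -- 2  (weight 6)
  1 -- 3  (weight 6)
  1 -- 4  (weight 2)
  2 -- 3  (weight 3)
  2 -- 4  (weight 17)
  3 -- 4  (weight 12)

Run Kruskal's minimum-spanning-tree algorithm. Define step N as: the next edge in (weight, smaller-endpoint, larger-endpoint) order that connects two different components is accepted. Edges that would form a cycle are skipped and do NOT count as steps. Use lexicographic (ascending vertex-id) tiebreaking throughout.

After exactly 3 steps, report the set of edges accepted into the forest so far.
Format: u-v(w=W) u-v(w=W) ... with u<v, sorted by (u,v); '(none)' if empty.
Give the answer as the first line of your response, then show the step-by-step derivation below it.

1-2(w=6) 1-4(w=2) 2-3(w=3)

step 1: add edge 1-4 (w=2); MST = {1-4(w=2)}
step 2: add edge 2-3 (w=3); MST = {1-4(w=2) 2-3(w=3)}
step 3: add edge 1-2 (w=6); MST = {1-2(w=6) 1-4(w=2) 2-3(w=3)}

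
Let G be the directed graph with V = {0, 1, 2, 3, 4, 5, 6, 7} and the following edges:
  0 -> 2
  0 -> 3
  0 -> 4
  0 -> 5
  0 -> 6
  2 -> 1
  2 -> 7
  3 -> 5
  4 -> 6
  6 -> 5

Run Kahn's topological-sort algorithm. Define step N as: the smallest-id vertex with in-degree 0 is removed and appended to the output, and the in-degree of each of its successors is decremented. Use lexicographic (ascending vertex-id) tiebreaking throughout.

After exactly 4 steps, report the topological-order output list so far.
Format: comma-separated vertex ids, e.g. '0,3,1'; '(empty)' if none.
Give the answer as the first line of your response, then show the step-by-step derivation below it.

0,2,1,3

step 1: output 0; order=[0]; indeg=(0,1,0,0,0,2,1,1)
step 2: output 2; order=[0,2]; indeg=(0,0,0,0,0,2,1,0)
step 3: output 1; order=[0,2,1]; indeg=(0,0,0,0,0,2,1,0)
step 4: output 3; order=[0,2,1,3]; indeg=(0,0,0,0,0,1,1,0)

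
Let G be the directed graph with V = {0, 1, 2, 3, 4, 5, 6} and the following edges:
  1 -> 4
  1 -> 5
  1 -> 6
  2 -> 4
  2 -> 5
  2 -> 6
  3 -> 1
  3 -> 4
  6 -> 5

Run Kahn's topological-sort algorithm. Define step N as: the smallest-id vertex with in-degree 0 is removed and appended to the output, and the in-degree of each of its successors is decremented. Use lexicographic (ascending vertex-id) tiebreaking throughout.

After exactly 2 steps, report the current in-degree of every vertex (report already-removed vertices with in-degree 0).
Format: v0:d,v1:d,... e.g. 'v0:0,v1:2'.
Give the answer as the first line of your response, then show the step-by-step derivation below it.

v0:0,v1:1,v2:0,v3:0,v4:2,v5:2,v6:1

step 1: output 0; order=[0]; indeg=(0,1,0,0,3,3,2)
step 2: output 2; order=[0,2]; indeg=(0,1,0,0,2,2,1)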